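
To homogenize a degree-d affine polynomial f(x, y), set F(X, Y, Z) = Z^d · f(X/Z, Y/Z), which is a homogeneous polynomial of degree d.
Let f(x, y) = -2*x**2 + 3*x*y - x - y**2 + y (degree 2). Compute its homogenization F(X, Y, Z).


F(X, Y, Z) = -2*X**2 + 3*X*Y - X*Z - Y**2 + Y*Z

deg(f) = 2.
Substitute x = X/Z, y = Y/Z into f, then multiply by Z^2.
  monomial -2·x^2·y^0 ↦ -2·X^2·Y^0·Z^0.
  monomial 3·x^1·y^1 ↦ 3·X^1·Y^1·Z^0.
  monomial -1·x^1·y^0 ↦ -1·X^1·Y^0·Z^1.
  monomial -1·x^0·y^2 ↦ -1·X^0·Y^2·Z^0.
  monomial 1·x^0·y^1 ↦ 1·X^0·Y^1·Z^1.
Collecting: F(X, Y, Z) = -2*X**2 + 3*X*Y - X*Z - Y**2 + Y*Z.


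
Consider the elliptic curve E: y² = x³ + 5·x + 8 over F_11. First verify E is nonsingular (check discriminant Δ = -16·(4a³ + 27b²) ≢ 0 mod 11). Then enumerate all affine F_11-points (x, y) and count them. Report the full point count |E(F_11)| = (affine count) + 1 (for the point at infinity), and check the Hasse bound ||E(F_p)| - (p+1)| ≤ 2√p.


Affine points = {(1, 5), (1, 6), (2, 2), (2, 9), (4, 2), (4, 9), (5, 2), (5, 9), (6, 1), (6, 10), (7, 1), (7, 10), (9, 1), (9, 10)}; affine count = 14; |E(F_11)| = 15.

Discriminant check: Δ ∝ 4a³ + 27b² = 4·5³ + 27·8² = 4·125 + 27·64 ≡ 6 (mod 11). Nonzero ⇒ E is nonsingular.
For each x ∈ F_11, compute rhs = x³ + 5·x + 8 mod 11, then count y ∈ F_11 with y² ≡ rhs.
  x = 0: rhs = 8, matching y values: none (0 points).
  x = 1: rhs = 3, matching y values: 5, 6 (2 points).
  x = 2: rhs = 4, matching y values: 2, 9 (2 points).
  x = 3: rhs = 6, matching y values: none (0 points).
  x = 4: rhs = 4, matching y values: 2, 9 (2 points).
  x = 5: rhs = 4, matching y values: 2, 9 (2 points).
  x = 6: rhs = 1, matching y values: 1, 10 (2 points).
  x = 7: rhs = 1, matching y values: 1, 10 (2 points).
  x = 8: rhs = 10, matching y values: none (0 points).
  x = 9: rhs = 1, matching y values: 1, 10 (2 points).
  x = 10: rhs = 2, matching y values: none (0 points).
Total affine count: 14.
Full point count |E(F_11)| = 14 + 1 = 15.
Hasse bound: |15 − (11+1)| = |3| = 3 ≤ 2√11 ≈ 6.6332 ✓.


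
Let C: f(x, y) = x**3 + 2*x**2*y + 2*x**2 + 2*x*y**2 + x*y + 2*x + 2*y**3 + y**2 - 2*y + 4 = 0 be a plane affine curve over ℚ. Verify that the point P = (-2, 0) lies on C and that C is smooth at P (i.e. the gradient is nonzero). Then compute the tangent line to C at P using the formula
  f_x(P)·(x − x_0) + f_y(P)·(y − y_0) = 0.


Tangent line at P: 6*x + 4*y + 12 = 0.

Step 1: f(-2, 0) = 0, so P lies on C.
Step 2: partial derivatives
  f_x(x, y) = 3*x**2 + 4*x*y + 4*x + 2*y**2 + y + 2, f_y(x, y) = 2*x**2 + 4*x*y + x + 6*y**2 + 2*y - 2.
  f_x(P) = 6, f_y(P) = 4 (gradient nonzero, so P is smooth).
Step 3: tangent line at P: 6·(x − -2) + 4·(y − 0) = 0.
Expanding: 6*x + 4*y + 12 = 0.


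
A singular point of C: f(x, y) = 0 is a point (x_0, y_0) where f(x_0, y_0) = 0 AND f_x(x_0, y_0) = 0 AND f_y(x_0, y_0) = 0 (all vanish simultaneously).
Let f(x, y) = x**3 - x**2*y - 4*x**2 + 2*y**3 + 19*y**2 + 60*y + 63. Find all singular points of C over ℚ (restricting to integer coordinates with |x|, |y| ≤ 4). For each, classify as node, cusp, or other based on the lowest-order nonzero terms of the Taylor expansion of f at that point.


Singular points: {(0, -3)}; classification: node.

Compute partial derivatives:
  f_x = 3*x**2 - 2*x*y - 8*x.
  f_y = -x**2 + 6*y**2 + 38*y + 60.
Scan x_0 ∈ {−4, ..., 4}. For each x_0, f_y(x_0, y) is a polynomial in y; find its integer roots y ∈ {−4, ..., 4}, then test f_x and f at those candidates.
  x = -4: f_y(-4, y) = 6*y**2 + 38*y + 44; no integer root y with |y| ≤ 4.
  x = -3: f_y(-3, y) = 6*y**2 + 38*y + 51; no integer root y with |y| ≤ 4.
  x = -2: f_y(-2, y) = 6*y**2 + 38*y + 56; vanishes at y ∈ {-4}. (-2, -4): f_x = 12 ≠ 0.
  x = -1: f_y(-1, y) = 6*y**2 + 38*y + 59; no integer root y with |y| ≤ 4.
  x = 0: f_y(0, y) = 6*y**2 + 38*y + 60; vanishes at y ∈ {-3}. (0, -3): f_x = 0, f = 0 — SINGULAR.
  x = 1: f_y(1, y) = 6*y**2 + 38*y + 59; no integer root y with |y| ≤ 4.
  x = 2: f_y(2, y) = 6*y**2 + 38*y + 56; vanishes at y ∈ {-4}. (2, -4): f_x = 12 ≠ 0.
  x = 3: f_y(3, y) = 6*y**2 + 38*y + 51; no integer root y with |y| ≤ 4.
  x = 4: f_y(4, y) = 6*y**2 + 38*y + 44; no integer root y with |y| ≤ 4.
Only singular point on the grid: (0, -3).
Classify: substitute x = 0 + u, y = -3 + v and expand: f = u**3 - u**2*v - u**2 + 2*v**3 + v**2.
No constant or linear terms (consistent with a singular point). Quadratic part: -u**2 + v**2. Cubic part: u**3 - u**2*v + 2*v**3.
The quadratic part v**2 - u**2 = (v − u)(v + u) splits into two distinct linear factors, so there are two distinct tangent lines y − -3 = ±(x − 0) — this is a node (ordinary double point).
Classification: node.


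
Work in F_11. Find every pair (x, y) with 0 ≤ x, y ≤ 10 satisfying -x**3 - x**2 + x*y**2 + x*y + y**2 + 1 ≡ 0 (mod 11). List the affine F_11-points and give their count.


Affine F_11-points: {(1, 6), (1, 10), (2, 0), (2, 3), (4, 3), (4, 5), (5, 4), (5, 8), (10, 1)}; count = 9.

For each of the 121 pairs (x, y) ∈ F_11², evaluate f(x, y) mod 11. Record the zeros.
  x = 0: [0↦1, 1↦2, 2↦5, 3↦10, 4↦6, 5↦4, 6↦4, 7↦6, 8↦10, 9↦5, 10↦2]  zeros at y ∈ ∅
  x = 1: [0↦10, 1↦2, 2↦9, 3↦9, 4↦2, 5↦10, 6↦0, 7↦5, 8↦3, 9↦5, 10↦0]  zeros at y ∈ {6, 10}
  x = 2: [0↦0, 1↦5, 2↦5, 3↦0, 4↦1, 5↦8, 6↦10, 7↦7, 8↦10, 9↦8, 10↦1]  zeros at y ∈ {0, 3}
  x = 3: [0↦9, 1↦5, 2↦9, 3↦10, 4↦8, 5↦3, 6↦6, 7↦6, 8↦3, 9↦8, 10↦10]  zeros at y ∈ ∅
  x = 4: [0↦9, 1↦7, 2↦4, 3↦0, 4↦6, 5↦0, 6↦4, 7↦7, 8↦9, 9↦10, 10↦10]  zeros at y ∈ {3, 5}
  x = 5: [0↦5, 1↦5, 2↦6, 3↦8, 4↦0, 5↦4, 6↦9, 7↦4, 8↦0, 9↦8, 10↦6]  zeros at y ∈ {4, 8}
  x = 6: [0↦2, 1↦4, 2↦9, 3↦6, 4↦6, 5↦9, 6↦4, 7↦2, 8↦3, 9↦7, 10↦3]  zeros at y ∈ ∅
  x = 7: [0↦5, 1↦9, 2↦7, 3↦10, 4↦7, 5↦9, 6↦5, 7↦6, 8↦1, 9↦1, 10↦6]  zeros at y ∈ ∅
  x = 8: [0↦8, 1↦3, 2↦5, 3↦3, 4↦8, 5↦9, 6↦6, 7↦10, 8↦10, 9↦6, 10↦9]  zeros at y ∈ ∅
  x = 9: [0↦5, 1↦2, 2↦8, 3↦1, 4↦3, 5↦3, 6↦1, 7↦8, 8↦2, 9↦5, 10↦6]  zeros at y ∈ ∅
  x = 10: [0↦1, 1↦0, 2↦10, 3↦9, 4↦8, 5↦7, 6↦6, 7↦5, 8↦4, 9↦3, 10↦2]  zeros at y ∈ {1}
Collecting zeros: affine points = {(1, 6), (1, 10), (2, 0), (2, 3), (4, 3), (4, 5), (5, 4), (5, 8), (10, 1)}.
Total count |C(F_11)_aff| = 9.


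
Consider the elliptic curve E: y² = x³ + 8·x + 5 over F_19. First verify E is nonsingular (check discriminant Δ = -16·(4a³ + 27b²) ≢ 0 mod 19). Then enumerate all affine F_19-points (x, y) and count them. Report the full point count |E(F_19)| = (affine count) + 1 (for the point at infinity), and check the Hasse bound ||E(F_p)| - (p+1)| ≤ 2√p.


Affine points = {(0, 9), (0, 10), (4, 5), (4, 14), (7, 9), (7, 10), (8, 7), (8, 12), (12, 9), (12, 10), (13, 8), (13, 11), (14, 7), (14, 12), (15, 2), (15, 17), (16, 7), (16, 12), (17, 0)}; affine count = 19; |E(F_19)| = 20.

Discriminant check: Δ ∝ 4a³ + 27b² = 4·8³ + 27·5² = 4·512 + 27·25 ≡ 6 (mod 19). Nonzero ⇒ E is nonsingular.
For each x ∈ F_19, compute rhs = x³ + 8·x + 5 mod 19, then count y ∈ F_19 with y² ≡ rhs.
  x = 0: rhs = 5, matching y values: 9, 10 (2 points).
  x = 1: rhs = 14, matching y values: none (0 points).
  x = 2: rhs = 10, matching y values: none (0 points).
  x = 3: rhs = 18, matching y values: none (0 points).
  x = 4: rhs = 6, matching y values: 5, 14 (2 points).
  x = 5: rhs = 18, matching y values: none (0 points).
  x = 6: rhs = 3, matching y values: none (0 points).
  x = 7: rhs = 5, matching y values: 9, 10 (2 points).
  x = 8: rhs = 11, matching y values: 7, 12 (2 points).
  x = 9: rhs = 8, matching y values: none (0 points).
  x = 10: rhs = 2, matching y values: none (0 points).
  x = 11: rhs = 18, matching y values: none (0 points).
  x = 12: rhs = 5, matching y values: 9, 10 (2 points).
  x = 13: rhs = 7, matching y values: 8, 11 (2 points).
  x = 14: rhs = 11, matching y values: 7, 12 (2 points).
  x = 15: rhs = 4, matching y values: 2, 17 (2 points).
  x = 16: rhs = 11, matching y values: 7, 12 (2 points).
  x = 17: rhs = 0, matching y values: 0 (1 points).
  x = 18: rhs = 15, matching y values: none (0 points).
Total affine count: 19.
Full point count |E(F_19)| = 19 + 1 = 20.
Hasse bound: |20 − (19+1)| = |0| = 0 ≤ 2√19 ≈ 8.7178 ✓.


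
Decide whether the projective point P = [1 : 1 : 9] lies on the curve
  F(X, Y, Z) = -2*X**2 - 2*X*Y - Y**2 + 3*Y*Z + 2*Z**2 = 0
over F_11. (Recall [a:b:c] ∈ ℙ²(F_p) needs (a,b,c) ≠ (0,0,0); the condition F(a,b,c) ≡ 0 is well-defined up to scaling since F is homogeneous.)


F(1,1,9) ≡ 8 (mod 11); P is NOT on the curve.

Evaluate F(1, 1, 9) term-by-term (mod 11).
  -2*X**2 ↦ -2·1·1·1 = -2
  -2*X*Y ↦ -2·1·1·1 = -2
  -Y**2 ↦ -1·1·1·1 = -1
  3*Y*Z ↦ 3·1·1·9 = 27
  2*Z**2 ↦ 2·1·1·81 = 162
Sum: F(1, 1, 9) = (-2) + (-2) + (-1) + (27) + (162) = 184.
Reducing mod 11: 184 ≡ 8 (mod 11).
Since F(a, b, c) ≡ 8 ≠ 0 (mod 11), P does NOT lie on the curve.


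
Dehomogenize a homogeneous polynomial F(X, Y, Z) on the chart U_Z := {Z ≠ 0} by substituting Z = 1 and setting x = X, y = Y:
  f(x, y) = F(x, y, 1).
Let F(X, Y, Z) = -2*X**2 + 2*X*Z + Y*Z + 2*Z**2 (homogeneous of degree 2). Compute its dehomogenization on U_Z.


f(x, y) = -2*x**2 + 2*x + y + 2

On U_Z we set Z = 1. Each monomial c·X^i·Y^j·Z^k in F becomes c·x^i·y^j·1^k = c·x^i·y^j.
Substituting Z = 1: F(X, Y, 1) = -2*x**2 + 2*x + y + 2.
Note: deg(f) ≤ deg(F) = 2; strict inequality happens when F is divisible by Z (lost terms).


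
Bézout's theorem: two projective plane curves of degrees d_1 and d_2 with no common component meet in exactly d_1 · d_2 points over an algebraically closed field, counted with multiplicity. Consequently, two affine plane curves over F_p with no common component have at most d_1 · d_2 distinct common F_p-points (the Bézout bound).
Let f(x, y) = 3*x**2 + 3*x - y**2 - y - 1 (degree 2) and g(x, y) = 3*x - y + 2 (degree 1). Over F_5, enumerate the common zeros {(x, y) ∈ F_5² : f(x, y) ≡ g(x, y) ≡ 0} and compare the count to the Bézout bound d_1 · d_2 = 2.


Common zeros: {(1, 0), (2, 3)}; count = 2; Bézout bound = 2.

deg(f) = 2, deg(g) = 1, so Bézout bound = 2.
Scan x ∈ F_5. For each x, list the y ∈ F_5 with f(x, y) ≡ 0 and those with g(x, y) ≡ 0 (mod 5); the common zeros in that column are the intersection.
  x = 0: f ≡ 0 at y ∈ ∅; g ≡ 0 at y ∈ {2}; common: ∅.
  x = 1: f ≡ 0 at y ∈ {0, 4}; g ≡ 0 at y ∈ {0}; common: {0}.
  x = 2: f ≡ 0 at y ∈ {1, 3}; g ≡ 0 at y ∈ {3}; common: {3}.
  x = 3: f ≡ 0 at y ∈ {0, 4}; g ≡ 0 at y ∈ {1}; common: ∅.
  x = 4: f ≡ 0 at y ∈ ∅; g ≡ 0 at y ∈ {4}; common: ∅.
Collecting: common zeros = {(1, 0), (2, 3)}, so the count is 2.
Comparison with the Bézout bound: 2 ≤ 2 = deg(f)·deg(g), as expected for curves with no common component (the bound is attained).


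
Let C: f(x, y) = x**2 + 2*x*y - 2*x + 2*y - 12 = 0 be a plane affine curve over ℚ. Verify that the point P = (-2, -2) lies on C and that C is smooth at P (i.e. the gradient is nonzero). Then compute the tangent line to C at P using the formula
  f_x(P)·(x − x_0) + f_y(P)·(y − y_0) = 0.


Tangent line at P: -10*x - 2*y - 24 = 0.

Step 1: f(-2, -2) = 0, so P lies on C.
Step 2: partial derivatives
  f_x(x, y) = 2*x + 2*y - 2, f_y(x, y) = 2*x + 2.
  f_x(P) = -10, f_y(P) = -2 (gradient nonzero, so P is smooth).
Step 3: tangent line at P: -10·(x − -2) + -2·(y − -2) = 0.
Expanding: -10*x - 2*y - 24 = 0.


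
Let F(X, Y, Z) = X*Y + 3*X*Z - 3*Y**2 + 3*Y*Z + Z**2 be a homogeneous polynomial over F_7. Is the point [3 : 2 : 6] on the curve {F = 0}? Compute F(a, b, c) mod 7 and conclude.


F(3,2,6) ≡ 1 (mod 7); P is NOT on the curve.

Evaluate F(3, 2, 6) term-by-term (mod 7).
  X*Y ↦ 1·3·2·1 = 6
  3*X*Z ↦ 3·3·1·6 = 54
  -3*Y**2 ↦ -3·1·4·1 = -12
  3*Y*Z ↦ 3·1·2·6 = 36
  Z**2 ↦ 1·1·1·36 = 36
Sum: F(3, 2, 6) = (6) + (54) + (-12) + (36) + (36) = 120.
Reducing mod 7: 120 ≡ 1 (mod 7).
Since F(a, b, c) ≡ 1 ≠ 0 (mod 7), P does NOT lie on the curve.


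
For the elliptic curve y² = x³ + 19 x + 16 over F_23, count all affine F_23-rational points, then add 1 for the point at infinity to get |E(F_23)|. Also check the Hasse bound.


Affine points = {(0, 4), (0, 19), (1, 6), (1, 17), (2, 4), (2, 19), (3, 10), (3, 13), (4, 8), (4, 15), (5, 11), (5, 12), (6, 1), (6, 22), (7, 3), (7, 20), (8, 6), (8, 17), (14, 6), (14, 17), (16, 0), (17, 10), (17, 13), (18, 7), (18, 16), (20, 1), (20, 22), (21, 4), (21, 19)}; affine count = 29; |E(F_23)| = 30.

Discriminant check: Δ ∝ 4a³ + 27b² = 4·19³ + 27·16² = 4·6859 + 27·256 ≡ 9 (mod 23). Nonzero ⇒ E is nonsingular.
For each x ∈ F_23, compute rhs = x³ + 19·x + 16 mod 23, then count y ∈ F_23 with y² ≡ rhs.
  x = 0: rhs = 16, matching y values: 4, 19 (2 points).
  x = 1: rhs = 13, matching y values: 6, 17 (2 points).
  x = 2: rhs = 16, matching y values: 4, 19 (2 points).
  x = 3: rhs = 8, matching y values: 10, 13 (2 points).
  x = 4: rhs = 18, matching y values: 8, 15 (2 points).
  x = 5: rhs = 6, matching y values: 11, 12 (2 points).
  x = 6: rhs = 1, matching y values: 1, 22 (2 points).
  x = 7: rhs = 9, matching y values: 3, 20 (2 points).
  x = 8: rhs = 13, matching y values: 6, 17 (2 points).
  x = 9: rhs = 19, matching y values: none (0 points).
  x = 10: rhs = 10, matching y values: none (0 points).
  x = 11: rhs = 15, matching y values: none (0 points).
  x = 12: rhs = 17, matching y values: none (0 points).
  x = 13: rhs = 22, matching y values: none (0 points).
  x = 14: rhs = 13, matching y values: 6, 17 (2 points).
  x = 15: rhs = 19, matching y values: none (0 points).
  x = 16: rhs = 0, matching y values: 0 (1 points).
  x = 17: rhs = 8, matching y values: 10, 13 (2 points).
  x = 18: rhs = 3, matching y values: 7, 16 (2 points).
  x = 19: rhs = 14, matching y values: none (0 points).
  x = 20: rhs = 1, matching y values: 1, 22 (2 points).
  x = 21: rhs = 16, matching y values: 4, 19 (2 points).
  x = 22: rhs = 19, matching y values: none (0 points).
Total affine count: 29.
Full point count |E(F_23)| = 29 + 1 = 30.
Hasse bound: |30 − (23+1)| = |6| = 6 ≤ 2√23 ≈ 9.5917 ✓.


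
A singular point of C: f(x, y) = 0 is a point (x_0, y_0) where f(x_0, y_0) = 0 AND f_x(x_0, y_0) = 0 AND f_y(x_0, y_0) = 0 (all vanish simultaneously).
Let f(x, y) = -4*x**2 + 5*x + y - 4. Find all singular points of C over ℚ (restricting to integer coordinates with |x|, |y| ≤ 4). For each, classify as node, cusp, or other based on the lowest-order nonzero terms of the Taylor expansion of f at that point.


No singular points in the scanned grid; C is smooth there.

Compute partial derivatives:
  f_x = 5 - 8*x.
  f_y = 1.
f_y = 1 is a nonzero constant, so f_y never vanishes: no point (x, y) can satisfy f = f_x = f_y = 0. In particular no (x, y) ∈ {−4, ..., 4}² is singular; the curve is smooth.


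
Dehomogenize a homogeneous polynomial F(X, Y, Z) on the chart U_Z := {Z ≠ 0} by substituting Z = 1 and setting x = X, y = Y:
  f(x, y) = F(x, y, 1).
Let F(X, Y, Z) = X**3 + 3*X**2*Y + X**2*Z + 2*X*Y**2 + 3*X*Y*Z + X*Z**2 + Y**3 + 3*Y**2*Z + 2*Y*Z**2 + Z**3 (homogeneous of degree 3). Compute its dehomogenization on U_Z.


f(x, y) = x**3 + 3*x**2*y + x**2 + 2*x*y**2 + 3*x*y + x + y**3 + 3*y**2 + 2*y + 1

On U_Z we set Z = 1. Each monomial c·X^i·Y^j·Z^k in F becomes c·x^i·y^j·1^k = c·x^i·y^j.
Substituting Z = 1: F(X, Y, 1) = x**3 + 3*x**2*y + x**2 + 2*x*y**2 + 3*x*y + x + y**3 + 3*y**2 + 2*y + 1.
Note: deg(f) ≤ deg(F) = 3; strict inequality happens when F is divisible by Z (lost terms).


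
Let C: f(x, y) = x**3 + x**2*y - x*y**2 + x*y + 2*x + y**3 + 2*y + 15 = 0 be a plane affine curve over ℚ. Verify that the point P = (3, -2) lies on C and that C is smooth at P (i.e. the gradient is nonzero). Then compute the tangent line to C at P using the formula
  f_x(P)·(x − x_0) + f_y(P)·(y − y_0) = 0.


Tangent line at P: 11*x + 38*y + 43 = 0.

Step 1: f(3, -2) = 0, so P lies on C.
Step 2: partial derivatives
  f_x(x, y) = 3*x**2 + 2*x*y - y**2 + y + 2, f_y(x, y) = x**2 - 2*x*y + x + 3*y**2 + 2.
  f_x(P) = 11, f_y(P) = 38 (gradient nonzero, so P is smooth).
Step 3: tangent line at P: 11·(x − 3) + 38·(y − -2) = 0.
Expanding: 11*x + 38*y + 43 = 0.


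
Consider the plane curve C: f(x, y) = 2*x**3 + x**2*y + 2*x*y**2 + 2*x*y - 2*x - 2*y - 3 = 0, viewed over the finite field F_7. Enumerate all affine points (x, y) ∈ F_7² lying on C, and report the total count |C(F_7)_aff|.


Affine F_7-points: {(0, 2), (1, 1), (1, 2), (2, 3), (2, 6), (4, 1), (4, 5), (5, 1), (5, 2)}; count = 9.

For each of the 49 pairs (x, y) ∈ F_7², evaluate f(x, y) mod 7. Record the zeros.
  x = 0: [0↦4, 1↦2, 2↦0, 3↦5, 4↦3, 5↦1, 6↦6]  zeros at y ∈ {2}
  x = 1: [0↦4, 1↦0, 2↦0, 3↦4, 4↦5, 5↦3, 6↦5]  zeros at y ∈ {1, 2}
  x = 2: [0↦2, 1↦5, 2↦2, 3↦0, 4↦6, 5↦6, 6↦0]  zeros at y ∈ {3, 6}
  x = 3: [0↦3, 1↦1, 2↦4, 3↦5, 4↦4, 5↦1, 6↦3]  zeros at y ∈ ∅
  x = 4: [0↦5, 1↦0, 2↦4, 3↦3, 4↦4, 5↦0, 6↦5]  zeros at y ∈ {1, 5}
  x = 5: [0↦6, 1↦0, 2↦0, 3↦6, 4↦4, 5↦1, 6↦4]  zeros at y ∈ {1, 2}
  x = 6: [0↦4, 1↦6, 2↦4, 3↦5, 4↦2, 5↦2, 6↦5]  zeros at y ∈ ∅
Collecting zeros: affine points = {(0, 2), (1, 1), (1, 2), (2, 3), (2, 6), (4, 1), (4, 5), (5, 1), (5, 2)}.
Total count |C(F_7)_aff| = 9.


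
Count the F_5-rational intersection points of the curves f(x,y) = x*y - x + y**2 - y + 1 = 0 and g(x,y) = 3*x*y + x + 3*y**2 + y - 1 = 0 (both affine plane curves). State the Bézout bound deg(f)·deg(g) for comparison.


Common zeros: {(1, 0)}; count = 1; Bézout bound = 4.

deg(f) = 2, deg(g) = 2, so Bézout bound = 4.
Scan x ∈ F_5. For each x, list the y ∈ F_5 with f(x, y) ≡ 0 and those with g(x, y) ≡ 0 (mod 5); the common zeros in that column are the intersection.
  x = 0: f ≡ 0 at y ∈ ∅; g ≡ 0 at y ∈ ∅; common: ∅.
  x = 1: f ≡ 0 at y ∈ {0}; g ≡ 0 at y ∈ {0, 2}; common: {0}.
  x = 2: f ≡ 0 at y ∈ {2}; g ≡ 0 at y ∈ ∅; common: ∅.
  x = 3: f ≡ 0 at y ∈ ∅; g ≡ 0 at y ∈ {1, 4}; common: ∅.
  x = 4: f ≡ 0 at y ∈ {3, 4}; g ≡ 0 at y ∈ ∅; common: ∅.
Collecting: common zeros = {(1, 0)}, so the count is 1.
Comparison with the Bézout bound: 1 ≤ 4 = deg(f)·deg(g), as expected for curves with no common component (the affine F_5-count falls short of the bound because intersections may lie at infinity, over extension fields, or carry multiplicity).


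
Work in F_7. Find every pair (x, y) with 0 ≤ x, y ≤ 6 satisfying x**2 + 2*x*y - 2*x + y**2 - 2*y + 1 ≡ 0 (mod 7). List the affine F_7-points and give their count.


Affine F_7-points: {(0, 1), (1, 0), (2, 6), (3, 5), (4, 4), (5, 3), (6, 2)}; count = 7.

For each of the 49 pairs (x, y) ∈ F_7², evaluate f(x, y) mod 7. Record the zeros.
  x = 0: [0↦1, 1↦0, 2↦1, 3↦4, 4↦2, 5↦2, 6↦4]  zeros at y ∈ {1}
  x = 1: [0↦0, 1↦1, 2↦4, 3↦2, 4↦2, 5↦4, 6↦1]  zeros at y ∈ {0}
  x = 2: [0↦1, 1↦4, 2↦2, 3↦2, 4↦4, 5↦1, 6↦0]  zeros at y ∈ {6}
  x = 3: [0↦4, 1↦2, 2↦2, 3↦4, 4↦1, 5↦0, 6↦1]  zeros at y ∈ {5}
  x = 4: [0↦2, 1↦2, 2↦4, 3↦1, 4↦0, 5↦1, 6↦4]  zeros at y ∈ {4}
  x = 5: [0↦2, 1↦4, 2↦1, 3↦0, 4↦1, 5↦4, 6↦2]  zeros at y ∈ {3}
  x = 6: [0↦4, 1↦1, 2↦0, 3↦1, 4↦4, 5↦2, 6↦2]  zeros at y ∈ {2}
Collecting zeros: affine points = {(0, 1), (1, 0), (2, 6), (3, 5), (4, 4), (5, 3), (6, 2)}.
Total count |C(F_7)_aff| = 7.


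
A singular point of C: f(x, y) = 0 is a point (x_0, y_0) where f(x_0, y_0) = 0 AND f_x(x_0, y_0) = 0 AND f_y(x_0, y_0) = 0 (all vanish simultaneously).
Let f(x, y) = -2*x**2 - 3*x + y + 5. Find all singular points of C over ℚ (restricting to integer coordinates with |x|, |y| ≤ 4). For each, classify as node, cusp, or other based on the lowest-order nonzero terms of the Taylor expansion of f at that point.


No singular points in the scanned grid; C is smooth there.

Compute partial derivatives:
  f_x = -4*x - 3.
  f_y = 1.
f_y = 1 is a nonzero constant, so f_y never vanishes: no point (x, y) can satisfy f = f_x = f_y = 0. In particular no (x, y) ∈ {−4, ..., 4}² is singular; the curve is smooth.


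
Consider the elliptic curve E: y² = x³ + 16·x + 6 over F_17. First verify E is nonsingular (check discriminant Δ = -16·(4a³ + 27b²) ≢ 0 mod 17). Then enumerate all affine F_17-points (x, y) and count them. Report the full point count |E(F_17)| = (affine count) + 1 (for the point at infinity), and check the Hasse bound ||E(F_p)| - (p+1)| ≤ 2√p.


Affine points = {(3, 8), (3, 9), (4, 7), (4, 10), (7, 6), (7, 11), (8, 0), (11, 0), (14, 4), (14, 13), (15, 0)}; affine count = 11; |E(F_17)| = 12.

Discriminant check: Δ ∝ 4a³ + 27b² = 4·16³ + 27·6² = 4·4096 + 27·36 ≡ 16 (mod 17). Nonzero ⇒ E is nonsingular.
For each x ∈ F_17, compute rhs = x³ + 16·x + 6 mod 17, then count y ∈ F_17 with y² ≡ rhs.
  x = 0: rhs = 6, matching y values: none (0 points).
  x = 1: rhs = 6, matching y values: none (0 points).
  x = 2: rhs = 12, matching y values: none (0 points).
  x = 3: rhs = 13, matching y values: 8, 9 (2 points).
  x = 4: rhs = 15, matching y values: 7, 10 (2 points).
  x = 5: rhs = 7, matching y values: none (0 points).
  x = 6: rhs = 12, matching y values: none (0 points).
  x = 7: rhs = 2, matching y values: 6, 11 (2 points).
  x = 8: rhs = 0, matching y values: 0 (1 points).
  x = 9: rhs = 12, matching y values: none (0 points).
  x = 10: rhs = 10, matching y values: none (0 points).
  x = 11: rhs = 0, matching y values: 0 (1 points).
  x = 12: rhs = 5, matching y values: none (0 points).
  x = 13: rhs = 14, matching y values: none (0 points).
  x = 14: rhs = 16, matching y values: 4, 13 (2 points).
  x = 15: rhs = 0, matching y values: 0 (1 points).
  x = 16: rhs = 6, matching y values: none (0 points).
Total affine count: 11.
Full point count |E(F_17)| = 11 + 1 = 12.
Hasse bound: |12 − (17+1)| = |-6| = 6 ≤ 2√17 ≈ 8.2462 ✓.


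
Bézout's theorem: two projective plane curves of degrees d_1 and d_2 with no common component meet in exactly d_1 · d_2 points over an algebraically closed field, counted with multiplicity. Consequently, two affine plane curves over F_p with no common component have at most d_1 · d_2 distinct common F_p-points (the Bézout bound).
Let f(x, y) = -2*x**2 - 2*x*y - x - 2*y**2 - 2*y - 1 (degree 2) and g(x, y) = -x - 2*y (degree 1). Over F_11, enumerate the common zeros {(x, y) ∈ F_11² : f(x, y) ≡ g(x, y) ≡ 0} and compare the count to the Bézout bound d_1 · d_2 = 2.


Common zeros: {(5, 3), (6, 8)}; count = 2; Bézout bound = 2.

deg(f) = 2, deg(g) = 1, so Bézout bound = 2.
Scan x ∈ F_11. For each x, list the y ∈ F_11 with f(x, y) ≡ 0 and those with g(x, y) ≡ 0 (mod 11); the common zeros in that column are the intersection.
  x = 0: f ≡ 0 at y ∈ ∅; g ≡ 0 at y ∈ {0}; common: ∅.
  x = 1: f ≡ 0 at y ∈ ∅; g ≡ 0 at y ∈ {5}; common: ∅.
  x = 2: f ≡ 0 at y ∈ {0, 8}; g ≡ 0 at y ∈ {10}; common: ∅.
  x = 3: f ≡ 0 at y ∈ {0, 7}; g ≡ 0 at y ∈ {4}; common: ∅.
  x = 4: f ≡ 0 at y ∈ ∅; g ≡ 0 at y ∈ {9}; common: ∅.
  x = 5: f ≡ 0 at y ∈ {2, 3}; g ≡ 0 at y ∈ {3}; common: {3}.
  x = 6: f ≡ 0 at y ∈ {7, 8}; g ≡ 0 at y ∈ {8}; common: {8}.
  x = 7: f ≡ 0 at y ∈ ∅; g ≡ 0 at y ∈ {2}; common: ∅.
  x = 8: f ≡ 0 at y ∈ {3, 10}; g ≡ 0 at y ∈ {7}; common: ∅.
  x = 9: f ≡ 0 at y ∈ {2, 10}; g ≡ 0 at y ∈ {1}; common: ∅.
  x = 10: f ≡ 0 at y ∈ ∅; g ≡ 0 at y ∈ {6}; common: ∅.
Collecting: common zeros = {(5, 3), (6, 8)}, so the count is 2.
Comparison with the Bézout bound: 2 ≤ 2 = deg(f)·deg(g), as expected for curves with no common component (the bound is attained).


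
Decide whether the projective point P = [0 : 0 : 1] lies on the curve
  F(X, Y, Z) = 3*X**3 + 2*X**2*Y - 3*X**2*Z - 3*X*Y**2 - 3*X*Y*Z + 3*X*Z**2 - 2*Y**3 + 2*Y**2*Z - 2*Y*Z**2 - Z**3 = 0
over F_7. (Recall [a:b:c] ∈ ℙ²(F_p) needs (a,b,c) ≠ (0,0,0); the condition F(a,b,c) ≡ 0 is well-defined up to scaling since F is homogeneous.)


F(0,0,1) ≡ 6 (mod 7); P is NOT on the curve.

Evaluate F(0, 0, 1) term-by-term (mod 7).
  3*X**3 ↦ 3·0·1·1 = 0
  2*X**2*Y ↦ 2·0·0·1 = 0
  -3*X**2*Z ↦ -3·0·1·1 = 0
  -3*X*Y**2 ↦ -3·0·0·1 = 0
  -3*X*Y*Z ↦ -3·0·0·1 = 0
  3*X*Z**2 ↦ 3·0·1·1 = 0
  -2*Y**3 ↦ -2·1·0·1 = 0
  2*Y**2*Z ↦ 2·1·0·1 = 0
  -2*Y*Z**2 ↦ -2·1·0·1 = 0
  -Z**3 ↦ -1·1·1·1 = -1
Sum: F(0, 0, 1) = (0) + (0) + (0) + (0) + (0) + (0) + (0) + (0) + (0) + (-1) = -1.
Reducing mod 7: -1 ≡ 6 (mod 7).
Since F(a, b, c) ≡ 6 ≠ 0 (mod 7), P does NOT lie on the curve.


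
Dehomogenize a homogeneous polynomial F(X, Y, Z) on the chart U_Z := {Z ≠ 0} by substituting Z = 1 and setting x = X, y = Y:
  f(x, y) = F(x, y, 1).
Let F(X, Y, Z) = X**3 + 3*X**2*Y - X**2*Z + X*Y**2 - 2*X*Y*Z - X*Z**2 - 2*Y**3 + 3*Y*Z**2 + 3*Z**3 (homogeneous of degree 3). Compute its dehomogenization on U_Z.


f(x, y) = x**3 + 3*x**2*y - x**2 + x*y**2 - 2*x*y - x - 2*y**3 + 3*y + 3

On U_Z we set Z = 1. Each monomial c·X^i·Y^j·Z^k in F becomes c·x^i·y^j·1^k = c·x^i·y^j.
Substituting Z = 1: F(X, Y, 1) = x**3 + 3*x**2*y - x**2 + x*y**2 - 2*x*y - x - 2*y**3 + 3*y + 3.
Note: deg(f) ≤ deg(F) = 3; strict inequality happens when F is divisible by Z (lost terms).


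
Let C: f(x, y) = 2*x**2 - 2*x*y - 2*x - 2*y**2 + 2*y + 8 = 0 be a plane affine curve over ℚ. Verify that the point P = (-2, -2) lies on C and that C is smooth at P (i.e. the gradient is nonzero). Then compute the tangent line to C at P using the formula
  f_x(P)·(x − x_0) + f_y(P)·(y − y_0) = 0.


Tangent line at P: -6*x + 14*y + 16 = 0.

Step 1: f(-2, -2) = 0, so P lies on C.
Step 2: partial derivatives
  f_x(x, y) = 4*x - 2*y - 2, f_y(x, y) = -2*x - 4*y + 2.
  f_x(P) = -6, f_y(P) = 14 (gradient nonzero, so P is smooth).
Step 3: tangent line at P: -6·(x − -2) + 14·(y − -2) = 0.
Expanding: -6*x + 14*y + 16 = 0.


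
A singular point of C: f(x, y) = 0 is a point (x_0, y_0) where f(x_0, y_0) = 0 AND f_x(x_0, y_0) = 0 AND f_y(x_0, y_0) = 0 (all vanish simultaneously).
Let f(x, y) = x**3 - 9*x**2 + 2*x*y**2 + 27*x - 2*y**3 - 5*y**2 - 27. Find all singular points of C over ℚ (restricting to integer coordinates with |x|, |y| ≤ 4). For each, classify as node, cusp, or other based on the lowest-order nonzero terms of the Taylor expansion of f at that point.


Singular points: {(3, 0)}; classification: cusp.

Compute partial derivatives:
  f_x = 3*x**2 - 18*x + 2*y**2 + 27.
  f_y = 4*x*y - 6*y**2 - 10*y.
Scan x_0 ∈ {−4, ..., 4}. For each x_0, f_y(x_0, y) is a polynomial in y; find its integer roots y ∈ {−4, ..., 4}, then test f_x and f at those candidates.
  x = -4: f_y(-4, y) = -6*y**2 - 26*y; vanishes at y ∈ {0}. (-4, 0): f_x = 147 ≠ 0.
  x = -3: f_y(-3, y) = -6*y**2 - 22*y; vanishes at y ∈ {0}. (-3, 0): f_x = 108 ≠ 0.
  x = -2: f_y(-2, y) = -6*y**2 - 18*y; vanishes at y ∈ {-3, 0}. (-2, -3): f_x = 93 ≠ 0; (-2, 0): f_x = 75 ≠ 0.
  x = -1: f_y(-1, y) = -6*y**2 - 14*y; vanishes at y ∈ {0}. (-1, 0): f_x = 48 ≠ 0.
  x = 0: f_y(0, y) = -6*y**2 - 10*y; vanishes at y ∈ {0}. (0, 0): f_x = 27 ≠ 0.
  x = 1: f_y(1, y) = -6*y**2 - 6*y; vanishes at y ∈ {-1, 0}. (1, -1): f_x = 14 ≠ 0; (1, 0): f_x = 12 ≠ 0.
  x = 2: f_y(2, y) = -6*y**2 - 2*y; vanishes at y ∈ {0}. (2, 0): f_x = 3 ≠ 0.
  x = 3: f_y(3, y) = -6*y**2 + 2*y; vanishes at y ∈ {0}. (3, 0): f_x = 0, f = 0 — SINGULAR.
  x = 4: f_y(4, y) = -6*y**2 + 6*y; vanishes at y ∈ {0, 1}. (4, 0): f_x = 3 ≠ 0; (4, 1): f_x = 5 ≠ 0.
Only singular point on the grid: (3, 0).
Classify: substitute x = 3 + u, y = 0 + v and expand: f = u**3 + 2*u*v**2 - 2*v**3 + v**2.
No constant or linear terms (consistent with a singular point). Quadratic part: v**2. Cubic part: u**3 + 2*u*v**2 - 2*v**3.
The quadratic part v**2 is a perfect square, so there is a single (double) tangent line v = 0, i.e. y = 0. Restricting the cubic part to that line (v = 0) leaves u**3 ≠ 0, so f is not divisible by v and the branch is v² ≈ -u**3 to lowest order — this is a cusp.
Classification: cusp.


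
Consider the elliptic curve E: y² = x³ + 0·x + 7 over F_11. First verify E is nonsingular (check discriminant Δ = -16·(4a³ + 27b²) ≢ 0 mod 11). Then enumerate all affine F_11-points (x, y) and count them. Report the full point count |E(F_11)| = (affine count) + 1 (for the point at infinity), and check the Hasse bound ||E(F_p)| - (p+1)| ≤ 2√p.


Affine points = {(2, 2), (2, 9), (3, 1), (3, 10), (4, 4), (4, 7), (5, 0), (6, 5), (6, 6), (7, 3), (7, 8)}; affine count = 11; |E(F_11)| = 12.

Discriminant check: Δ ∝ 4a³ + 27b² = 4·0³ + 27·7² = 4·0 + 27·49 ≡ 3 (mod 11). Nonzero ⇒ E is nonsingular.
For each x ∈ F_11, compute rhs = x³ + 0·x + 7 mod 11, then count y ∈ F_11 with y² ≡ rhs.
  x = 0: rhs = 7, matching y values: none (0 points).
  x = 1: rhs = 8, matching y values: none (0 points).
  x = 2: rhs = 4, matching y values: 2, 9 (2 points).
  x = 3: rhs = 1, matching y values: 1, 10 (2 points).
  x = 4: rhs = 5, matching y values: 4, 7 (2 points).
  x = 5: rhs = 0, matching y values: 0 (1 points).
  x = 6: rhs = 3, matching y values: 5, 6 (2 points).
  x = 7: rhs = 9, matching y values: 3, 8 (2 points).
  x = 8: rhs = 2, matching y values: none (0 points).
  x = 9: rhs = 10, matching y values: none (0 points).
  x = 10: rhs = 6, matching y values: none (0 points).
Total affine count: 11.
Full point count |E(F_11)| = 11 + 1 = 12.
Hasse bound: |12 − (11+1)| = |0| = 0 ≤ 2√11 ≈ 6.6332 ✓.


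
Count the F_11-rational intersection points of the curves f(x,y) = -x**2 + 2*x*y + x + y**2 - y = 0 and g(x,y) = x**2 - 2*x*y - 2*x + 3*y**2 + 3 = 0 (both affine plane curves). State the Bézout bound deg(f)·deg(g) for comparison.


Common zeros: {(9, 6)}; count = 1; Bézout bound = 4.

deg(f) = 2, deg(g) = 2, so Bézout bound = 4.
Scan x ∈ F_11. For each x, list the y ∈ F_11 with f(x, y) ≡ 0 and those with g(x, y) ≡ 0 (mod 11); the common zeros in that column are the intersection.
  x = 0: f ≡ 0 at y ∈ {0, 1}; g ≡ 0 at y ∈ ∅; common: ∅.
  x = 1: f ≡ 0 at y ∈ {0, 10}; g ≡ 0 at y ∈ ∅; common: ∅.
  x = 2: f ≡ 0 at y ∈ ∅; g ≡ 0 at y ∈ ∅; common: ∅.
  x = 3: f ≡ 0 at y ∈ {1, 5}; g ≡ 0 at y ∈ ∅; common: ∅.
  x = 4: f ≡ 0 at y ∈ {6, 9}; g ≡ 0 at y ∈ {0, 10}; common: ∅.
  x = 5: f ≡ 0 at y ∈ ∅; g ≡ 0 at y ∈ {1, 6}; common: ∅.
  x = 6: f ≡ 0 at y ∈ ∅; g ≡ 0 at y ∈ ∅; common: ∅.
  x = 7: f ≡ 0 at y ∈ ∅; g ≡ 0 at y ∈ {2, 10}; common: ∅.
  x = 8: f ≡ 0 at y ∈ {2, 5}; g ≡ 0 at y ∈ ∅; common: ∅.
  x = 9: f ≡ 0 at y ∈ {6, 10}; g ≡ 0 at y ∈ {0, 6}; common: {6}.
  x = 10: f ≡ 0 at y ∈ ∅; g ≡ 0 at y ∈ {1, 2}; common: ∅.
Collecting: common zeros = {(9, 6)}, so the count is 1.
Comparison with the Bézout bound: 1 ≤ 4 = deg(f)·deg(g), as expected for curves with no common component (the affine F_11-count falls short of the bound because intersections may lie at infinity, over extension fields, or carry multiplicity).


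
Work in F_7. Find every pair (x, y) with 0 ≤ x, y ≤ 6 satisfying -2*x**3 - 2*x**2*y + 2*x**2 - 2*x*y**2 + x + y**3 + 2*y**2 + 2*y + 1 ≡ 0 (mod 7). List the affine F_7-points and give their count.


Affine F_7-points: {(0, 2), (0, 4), (0, 6), (2, 3), (3, 6), (4, 0), (4, 1), (4, 5), (6, 2), (6, 6)}; count = 10.

For each of the 49 pairs (x, y) ∈ F_7², evaluate f(x, y) mod 7. Record the zeros.
  x = 0: [0↦1, 1↦6, 2↦0, 3↦3, 4↦0, 5↦4, 6↦0]  zeros at y ∈ {2, 4, 6}
  x = 1: [0↦2, 1↦3, 2↦3, 3↦1, 4↦3, 5↦1, 6↦1]  zeros at y ∈ ∅
  x = 2: [0↦2, 1↦2, 2↦4, 3↦0, 4↦3, 5↦5, 6↦5]  zeros at y ∈ {3}
  x = 3: [0↦3, 1↦5, 2↦5, 3↦2, 4↦2, 5↦4, 6↦0]  zeros at y ∈ {6}
  x = 4: [0↦0, 1↦0, 2↦1, 3↦2, 4↦2, 5↦0, 6↦2]  zeros at y ∈ {0, 1, 5}
  x = 5: [0↦2, 1↦3, 2↦1, 3↦2, 4↦5, 5↦2, 6↦6]  zeros at y ∈ ∅
  x = 6: [0↦4, 1↦2, 2↦0, 3↦4, 4↦6, 5↦5, 6↦0]  zeros at y ∈ {2, 6}
Collecting zeros: affine points = {(0, 2), (0, 4), (0, 6), (2, 3), (3, 6), (4, 0), (4, 1), (4, 5), (6, 2), (6, 6)}.
Total count |C(F_7)_aff| = 10.


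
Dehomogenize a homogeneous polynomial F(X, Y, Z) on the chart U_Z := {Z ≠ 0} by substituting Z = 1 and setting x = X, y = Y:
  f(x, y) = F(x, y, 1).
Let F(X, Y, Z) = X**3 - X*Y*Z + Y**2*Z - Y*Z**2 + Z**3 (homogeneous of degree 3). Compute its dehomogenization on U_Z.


f(x, y) = x**3 - x*y + y**2 - y + 1

On U_Z we set Z = 1. Each monomial c·X^i·Y^j·Z^k in F becomes c·x^i·y^j·1^k = c·x^i·y^j.
Substituting Z = 1: F(X, Y, 1) = x**3 - x*y + y**2 - y + 1.
Note: deg(f) ≤ deg(F) = 3; strict inequality happens when F is divisible by Z (lost terms).


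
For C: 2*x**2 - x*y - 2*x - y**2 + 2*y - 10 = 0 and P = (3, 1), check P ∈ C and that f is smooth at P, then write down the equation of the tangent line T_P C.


Tangent line at P: 9*x - 3*y - 24 = 0.

Step 1: f(3, 1) = 0, so P lies on C.
Step 2: partial derivatives
  f_x(x, y) = 4*x - y - 2, f_y(x, y) = -x - 2*y + 2.
  f_x(P) = 9, f_y(P) = -3 (gradient nonzero, so P is smooth).
Step 3: tangent line at P: 9·(x − 3) + -3·(y − 1) = 0.
Expanding: 9*x - 3*y - 24 = 0.


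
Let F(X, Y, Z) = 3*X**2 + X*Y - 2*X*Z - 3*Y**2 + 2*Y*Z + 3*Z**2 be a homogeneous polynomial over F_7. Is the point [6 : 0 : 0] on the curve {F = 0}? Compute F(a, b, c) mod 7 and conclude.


F(6,0,0) ≡ 3 (mod 7); P is NOT on the curve.

Evaluate F(6, 0, 0) term-by-term (mod 7).
  3*X**2 ↦ 3·36·1·1 = 108
  X*Y ↦ 1·6·0·1 = 0
  -2*X*Z ↦ -2·6·1·0 = 0
  -3*Y**2 ↦ -3·1·0·1 = 0
  2*Y*Z ↦ 2·1·0·0 = 0
  3*Z**2 ↦ 3·1·1·0 = 0
Sum: F(6, 0, 0) = (108) + (0) + (0) + (0) + (0) + (0) = 108.
Reducing mod 7: 108 ≡ 3 (mod 7).
Since F(a, b, c) ≡ 3 ≠ 0 (mod 7), P does NOT lie on the curve.


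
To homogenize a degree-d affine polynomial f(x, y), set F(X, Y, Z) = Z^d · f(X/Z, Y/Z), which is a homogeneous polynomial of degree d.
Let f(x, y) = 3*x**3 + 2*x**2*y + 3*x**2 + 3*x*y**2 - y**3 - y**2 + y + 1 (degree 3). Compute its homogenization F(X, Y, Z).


F(X, Y, Z) = 3*X**3 + 2*X**2*Y + 3*X**2*Z + 3*X*Y**2 - Y**3 - Y**2*Z + Y*Z**2 + Z**3

deg(f) = 3.
Substitute x = X/Z, y = Y/Z into f, then multiply by Z^3.
  monomial 3·x^3·y^0 ↦ 3·X^3·Y^0·Z^0.
  monomial 2·x^2·y^1 ↦ 2·X^2·Y^1·Z^0.
  monomial 3·x^2·y^0 ↦ 3·X^2·Y^0·Z^1.
  monomial 3·x^1·y^2 ↦ 3·X^1·Y^2·Z^0.
  monomial -1·x^0·y^3 ↦ -1·X^0·Y^3·Z^0.
  monomial -1·x^0·y^2 ↦ -1·X^0·Y^2·Z^1.
  monomial 1·x^0·y^1 ↦ 1·X^0·Y^1·Z^2.
  monomial 1·x^0·y^0 ↦ 1·X^0·Y^0·Z^3.
Collecting: F(X, Y, Z) = 3*X**3 + 2*X**2*Y + 3*X**2*Z + 3*X*Y**2 - Y**3 - Y**2*Z + Y*Z**2 + Z**3.


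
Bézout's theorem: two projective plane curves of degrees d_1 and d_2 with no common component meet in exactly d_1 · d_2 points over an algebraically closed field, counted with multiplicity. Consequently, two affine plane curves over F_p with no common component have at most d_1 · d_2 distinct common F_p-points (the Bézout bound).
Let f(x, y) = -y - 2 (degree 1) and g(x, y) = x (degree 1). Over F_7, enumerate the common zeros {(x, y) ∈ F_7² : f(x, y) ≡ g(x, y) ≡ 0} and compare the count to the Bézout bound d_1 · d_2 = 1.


Common zeros: {(0, 5)}; count = 1; Bézout bound = 1.

deg(f) = 1, deg(g) = 1, so Bézout bound = 1.
Scan x ∈ F_7. For each x, list the y ∈ F_7 with f(x, y) ≡ 0 and those with g(x, y) ≡ 0 (mod 7); the common zeros in that column are the intersection.
  x = 0: f ≡ 0 at y ∈ {5}; g ≡ 0 at y ∈ {0, 1, 2, 3, 4, 5, 6}; common: {5}.
  x = 1: f ≡ 0 at y ∈ {5}; g ≡ 0 at y ∈ ∅; common: ∅.
  x = 2: f ≡ 0 at y ∈ {5}; g ≡ 0 at y ∈ ∅; common: ∅.
  x = 3: f ≡ 0 at y ∈ {5}; g ≡ 0 at y ∈ ∅; common: ∅.
  x = 4: f ≡ 0 at y ∈ {5}; g ≡ 0 at y ∈ ∅; common: ∅.
  x = 5: f ≡ 0 at y ∈ {5}; g ≡ 0 at y ∈ ∅; common: ∅.
  x = 6: f ≡ 0 at y ∈ {5}; g ≡ 0 at y ∈ ∅; common: ∅.
Collecting: common zeros = {(0, 5)}, so the count is 1.
Comparison with the Bézout bound: 1 ≤ 1 = deg(f)·deg(g), as expected for curves with no common component (the bound is attained).


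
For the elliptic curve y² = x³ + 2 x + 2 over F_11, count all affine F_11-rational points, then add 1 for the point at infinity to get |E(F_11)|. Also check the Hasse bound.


Affine points = {(1, 4), (1, 7), (2, 5), (2, 6), (5, 4), (5, 7), (9, 1), (9, 10)}; affine count = 8; |E(F_11)| = 9.

Discriminant check: Δ ∝ 4a³ + 27b² = 4·2³ + 27·2² = 4·8 + 27·4 ≡ 8 (mod 11). Nonzero ⇒ E is nonsingular.
For each x ∈ F_11, compute rhs = x³ + 2·x + 2 mod 11, then count y ∈ F_11 with y² ≡ rhs.
  x = 0: rhs = 2, matching y values: none (0 points).
  x = 1: rhs = 5, matching y values: 4, 7 (2 points).
  x = 2: rhs = 3, matching y values: 5, 6 (2 points).
  x = 3: rhs = 2, matching y values: none (0 points).
  x = 4: rhs = 8, matching y values: none (0 points).
  x = 5: rhs = 5, matching y values: 4, 7 (2 points).
  x = 6: rhs = 10, matching y values: none (0 points).
  x = 7: rhs = 7, matching y values: none (0 points).
  x = 8: rhs = 2, matching y values: none (0 points).
  x = 9: rhs = 1, matching y values: 1, 10 (2 points).
  x = 10: rhs = 10, matching y values: none (0 points).
Total affine count: 8.
Full point count |E(F_11)| = 8 + 1 = 9.
Hasse bound: |9 − (11+1)| = |-3| = 3 ≤ 2√11 ≈ 6.6332 ✓.


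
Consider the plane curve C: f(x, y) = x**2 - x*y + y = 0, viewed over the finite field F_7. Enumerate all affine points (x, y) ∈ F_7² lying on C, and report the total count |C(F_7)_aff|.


Affine F_7-points: {(0, 0), (2, 4), (3, 1), (4, 3), (5, 1), (6, 3)}; count = 6.

For each of the 49 pairs (x, y) ∈ F_7², evaluate f(x, y) mod 7. Record the zeros.
  x = 0: [0↦0, 1↦1, 2↦2, 3↦3, 4↦4, 5↦5, 6↦6]  zeros at y ∈ {0}
  x = 1: [0↦1, 1↦1, 2↦1, 3↦1, 4↦1, 5↦1, 6↦1]  zeros at y ∈ ∅
  x = 2: [0↦4, 1↦3, 2↦2, 3↦1, 4↦0, 5↦6, 6↦5]  zeros at y ∈ {4}
  x = 3: [0↦2, 1↦0, 2↦5, 3↦3, 4↦1, 5↦6, 6↦4]  zeros at y ∈ {1}
  x = 4: [0↦2, 1↦6, 2↦3, 3↦0, 4↦4, 5↦1, 6↦5]  zeros at y ∈ {3}
  x = 5: [0↦4, 1↦0, 2↦3, 3↦6, 4↦2, 5↦5, 6↦1]  zeros at y ∈ {1}
  x = 6: [0↦1, 1↦3, 2↦5, 3↦0, 4↦2, 5↦4, 6↦6]  zeros at y ∈ {3}
Collecting zeros: affine points = {(0, 0), (2, 4), (3, 1), (4, 3), (5, 1), (6, 3)}.
Total count |C(F_7)_aff| = 6.


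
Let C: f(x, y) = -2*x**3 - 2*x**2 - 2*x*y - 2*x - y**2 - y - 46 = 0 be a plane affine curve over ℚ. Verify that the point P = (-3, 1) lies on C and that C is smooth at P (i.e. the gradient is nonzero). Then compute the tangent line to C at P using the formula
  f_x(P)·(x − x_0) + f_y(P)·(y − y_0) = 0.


Tangent line at P: -46*x + 3*y - 141 = 0.

Step 1: f(-3, 1) = 0, so P lies on C.
Step 2: partial derivatives
  f_x(x, y) = -6*x**2 - 4*x - 2*y - 2, f_y(x, y) = -2*x - 2*y - 1.
  f_x(P) = -46, f_y(P) = 3 (gradient nonzero, so P is smooth).
Step 3: tangent line at P: -46·(x − -3) + 3·(y − 1) = 0.
Expanding: -46*x + 3*y - 141 = 0.


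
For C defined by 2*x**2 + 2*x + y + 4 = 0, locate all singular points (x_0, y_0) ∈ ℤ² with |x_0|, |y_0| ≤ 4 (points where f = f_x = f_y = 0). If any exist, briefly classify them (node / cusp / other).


No singular points in the scanned grid; C is smooth there.

Compute partial derivatives:
  f_x = 4*x + 2.
  f_y = 1.
f_y = 1 is a nonzero constant, so f_y never vanishes: no point (x, y) can satisfy f = f_x = f_y = 0. In particular no (x, y) ∈ {−4, ..., 4}² is singular; the curve is smooth.


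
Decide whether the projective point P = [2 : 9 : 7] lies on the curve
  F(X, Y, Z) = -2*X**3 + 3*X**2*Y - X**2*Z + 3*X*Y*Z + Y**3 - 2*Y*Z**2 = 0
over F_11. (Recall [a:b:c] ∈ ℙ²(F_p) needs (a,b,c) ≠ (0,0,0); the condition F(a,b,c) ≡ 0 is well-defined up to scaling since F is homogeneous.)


F(2,9,7) ≡ 3 (mod 11); P is NOT on the curve.

Evaluate F(2, 9, 7) term-by-term (mod 11).
  -2*X**3 ↦ -2·8·1·1 = -16
  3*X**2*Y ↦ 3·4·9·1 = 108
  -X**2*Z ↦ -1·4·1·7 = -28
  3*X*Y*Z ↦ 3·2·9·7 = 378
  Y**3 ↦ 1·1·729·1 = 729
  -2*Y*Z**2 ↦ -2·1·9·49 = -882
Sum: F(2, 9, 7) = (-16) + (108) + (-28) + (378) + (729) + (-882) = 289.
Reducing mod 11: 289 ≡ 3 (mod 11).
Since F(a, b, c) ≡ 3 ≠ 0 (mod 11), P does NOT lie on the curve.
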